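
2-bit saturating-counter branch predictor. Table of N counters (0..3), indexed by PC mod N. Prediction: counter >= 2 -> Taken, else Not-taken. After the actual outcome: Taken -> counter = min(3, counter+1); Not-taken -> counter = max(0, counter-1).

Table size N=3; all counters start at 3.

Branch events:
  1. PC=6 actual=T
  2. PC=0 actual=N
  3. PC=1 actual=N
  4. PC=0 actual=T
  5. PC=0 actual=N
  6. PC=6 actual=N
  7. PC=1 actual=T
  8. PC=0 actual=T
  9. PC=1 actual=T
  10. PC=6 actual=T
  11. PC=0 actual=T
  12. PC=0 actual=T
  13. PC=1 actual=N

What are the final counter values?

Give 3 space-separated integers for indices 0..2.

Answer: 3 2 3

Derivation:
Ev 1: PC=6 idx=0 pred=T actual=T -> ctr[0]=3
Ev 2: PC=0 idx=0 pred=T actual=N -> ctr[0]=2
Ev 3: PC=1 idx=1 pred=T actual=N -> ctr[1]=2
Ev 4: PC=0 idx=0 pred=T actual=T -> ctr[0]=3
Ev 5: PC=0 idx=0 pred=T actual=N -> ctr[0]=2
Ev 6: PC=6 idx=0 pred=T actual=N -> ctr[0]=1
Ev 7: PC=1 idx=1 pred=T actual=T -> ctr[1]=3
Ev 8: PC=0 idx=0 pred=N actual=T -> ctr[0]=2
Ev 9: PC=1 idx=1 pred=T actual=T -> ctr[1]=3
Ev 10: PC=6 idx=0 pred=T actual=T -> ctr[0]=3
Ev 11: PC=0 idx=0 pred=T actual=T -> ctr[0]=3
Ev 12: PC=0 idx=0 pred=T actual=T -> ctr[0]=3
Ev 13: PC=1 idx=1 pred=T actual=N -> ctr[1]=2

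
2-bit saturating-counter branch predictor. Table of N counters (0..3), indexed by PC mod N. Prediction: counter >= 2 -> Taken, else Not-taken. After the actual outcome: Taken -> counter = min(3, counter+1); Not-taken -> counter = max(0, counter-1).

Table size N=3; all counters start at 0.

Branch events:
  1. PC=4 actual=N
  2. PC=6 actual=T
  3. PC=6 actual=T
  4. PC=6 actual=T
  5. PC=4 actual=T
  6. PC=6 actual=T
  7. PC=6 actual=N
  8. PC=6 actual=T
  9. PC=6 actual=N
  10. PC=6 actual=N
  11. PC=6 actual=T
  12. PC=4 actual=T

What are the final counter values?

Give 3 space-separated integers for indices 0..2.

Answer: 2 2 0

Derivation:
Ev 1: PC=4 idx=1 pred=N actual=N -> ctr[1]=0
Ev 2: PC=6 idx=0 pred=N actual=T -> ctr[0]=1
Ev 3: PC=6 idx=0 pred=N actual=T -> ctr[0]=2
Ev 4: PC=6 idx=0 pred=T actual=T -> ctr[0]=3
Ev 5: PC=4 idx=1 pred=N actual=T -> ctr[1]=1
Ev 6: PC=6 idx=0 pred=T actual=T -> ctr[0]=3
Ev 7: PC=6 idx=0 pred=T actual=N -> ctr[0]=2
Ev 8: PC=6 idx=0 pred=T actual=T -> ctr[0]=3
Ev 9: PC=6 idx=0 pred=T actual=N -> ctr[0]=2
Ev 10: PC=6 idx=0 pred=T actual=N -> ctr[0]=1
Ev 11: PC=6 idx=0 pred=N actual=T -> ctr[0]=2
Ev 12: PC=4 idx=1 pred=N actual=T -> ctr[1]=2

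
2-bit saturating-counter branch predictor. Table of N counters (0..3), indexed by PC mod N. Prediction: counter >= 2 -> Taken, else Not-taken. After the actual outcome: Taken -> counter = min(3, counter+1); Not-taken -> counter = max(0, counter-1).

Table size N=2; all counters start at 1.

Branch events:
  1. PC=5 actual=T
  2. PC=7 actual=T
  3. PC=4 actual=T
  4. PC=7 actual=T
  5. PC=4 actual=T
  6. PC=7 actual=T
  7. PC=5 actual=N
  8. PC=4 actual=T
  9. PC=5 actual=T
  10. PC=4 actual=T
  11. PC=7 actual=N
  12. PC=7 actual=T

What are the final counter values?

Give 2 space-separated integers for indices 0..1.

Ev 1: PC=5 idx=1 pred=N actual=T -> ctr[1]=2
Ev 2: PC=7 idx=1 pred=T actual=T -> ctr[1]=3
Ev 3: PC=4 idx=0 pred=N actual=T -> ctr[0]=2
Ev 4: PC=7 idx=1 pred=T actual=T -> ctr[1]=3
Ev 5: PC=4 idx=0 pred=T actual=T -> ctr[0]=3
Ev 6: PC=7 idx=1 pred=T actual=T -> ctr[1]=3
Ev 7: PC=5 idx=1 pred=T actual=N -> ctr[1]=2
Ev 8: PC=4 idx=0 pred=T actual=T -> ctr[0]=3
Ev 9: PC=5 idx=1 pred=T actual=T -> ctr[1]=3
Ev 10: PC=4 idx=0 pred=T actual=T -> ctr[0]=3
Ev 11: PC=7 idx=1 pred=T actual=N -> ctr[1]=2
Ev 12: PC=7 idx=1 pred=T actual=T -> ctr[1]=3

Answer: 3 3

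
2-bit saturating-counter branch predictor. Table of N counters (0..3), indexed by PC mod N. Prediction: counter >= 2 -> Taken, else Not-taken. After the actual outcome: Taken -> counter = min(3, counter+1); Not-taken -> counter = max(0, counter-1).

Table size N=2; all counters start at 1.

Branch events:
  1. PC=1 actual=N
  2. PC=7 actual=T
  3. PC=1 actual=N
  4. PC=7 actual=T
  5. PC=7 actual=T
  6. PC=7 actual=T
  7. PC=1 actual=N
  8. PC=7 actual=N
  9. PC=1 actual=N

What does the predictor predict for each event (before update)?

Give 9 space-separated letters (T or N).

Answer: N N N N N T T T N

Derivation:
Ev 1: PC=1 idx=1 pred=N actual=N -> ctr[1]=0
Ev 2: PC=7 idx=1 pred=N actual=T -> ctr[1]=1
Ev 3: PC=1 idx=1 pred=N actual=N -> ctr[1]=0
Ev 4: PC=7 idx=1 pred=N actual=T -> ctr[1]=1
Ev 5: PC=7 idx=1 pred=N actual=T -> ctr[1]=2
Ev 6: PC=7 idx=1 pred=T actual=T -> ctr[1]=3
Ev 7: PC=1 idx=1 pred=T actual=N -> ctr[1]=2
Ev 8: PC=7 idx=1 pred=T actual=N -> ctr[1]=1
Ev 9: PC=1 idx=1 pred=N actual=N -> ctr[1]=0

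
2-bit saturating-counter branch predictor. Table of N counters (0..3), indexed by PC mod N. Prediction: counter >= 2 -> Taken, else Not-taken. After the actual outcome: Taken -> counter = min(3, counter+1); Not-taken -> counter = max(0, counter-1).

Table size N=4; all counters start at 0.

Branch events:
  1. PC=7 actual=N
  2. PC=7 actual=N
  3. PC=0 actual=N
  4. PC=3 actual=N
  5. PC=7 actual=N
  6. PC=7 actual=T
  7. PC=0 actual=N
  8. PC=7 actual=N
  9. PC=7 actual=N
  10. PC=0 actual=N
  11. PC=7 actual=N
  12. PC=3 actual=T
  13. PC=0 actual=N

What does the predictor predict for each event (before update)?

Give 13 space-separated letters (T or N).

Answer: N N N N N N N N N N N N N

Derivation:
Ev 1: PC=7 idx=3 pred=N actual=N -> ctr[3]=0
Ev 2: PC=7 idx=3 pred=N actual=N -> ctr[3]=0
Ev 3: PC=0 idx=0 pred=N actual=N -> ctr[0]=0
Ev 4: PC=3 idx=3 pred=N actual=N -> ctr[3]=0
Ev 5: PC=7 idx=3 pred=N actual=N -> ctr[3]=0
Ev 6: PC=7 idx=3 pred=N actual=T -> ctr[3]=1
Ev 7: PC=0 idx=0 pred=N actual=N -> ctr[0]=0
Ev 8: PC=7 idx=3 pred=N actual=N -> ctr[3]=0
Ev 9: PC=7 idx=3 pred=N actual=N -> ctr[3]=0
Ev 10: PC=0 idx=0 pred=N actual=N -> ctr[0]=0
Ev 11: PC=7 idx=3 pred=N actual=N -> ctr[3]=0
Ev 12: PC=3 idx=3 pred=N actual=T -> ctr[3]=1
Ev 13: PC=0 idx=0 pred=N actual=N -> ctr[0]=0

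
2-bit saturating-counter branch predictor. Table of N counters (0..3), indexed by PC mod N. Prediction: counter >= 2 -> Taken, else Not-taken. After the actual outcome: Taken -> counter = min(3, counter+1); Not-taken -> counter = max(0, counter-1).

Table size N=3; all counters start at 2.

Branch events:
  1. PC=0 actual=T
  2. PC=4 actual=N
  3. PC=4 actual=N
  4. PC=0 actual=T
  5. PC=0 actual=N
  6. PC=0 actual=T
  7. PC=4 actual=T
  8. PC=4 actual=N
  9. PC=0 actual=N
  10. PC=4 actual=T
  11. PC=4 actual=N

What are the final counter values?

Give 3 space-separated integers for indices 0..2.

Answer: 2 0 2

Derivation:
Ev 1: PC=0 idx=0 pred=T actual=T -> ctr[0]=3
Ev 2: PC=4 idx=1 pred=T actual=N -> ctr[1]=1
Ev 3: PC=4 idx=1 pred=N actual=N -> ctr[1]=0
Ev 4: PC=0 idx=0 pred=T actual=T -> ctr[0]=3
Ev 5: PC=0 idx=0 pred=T actual=N -> ctr[0]=2
Ev 6: PC=0 idx=0 pred=T actual=T -> ctr[0]=3
Ev 7: PC=4 idx=1 pred=N actual=T -> ctr[1]=1
Ev 8: PC=4 idx=1 pred=N actual=N -> ctr[1]=0
Ev 9: PC=0 idx=0 pred=T actual=N -> ctr[0]=2
Ev 10: PC=4 idx=1 pred=N actual=T -> ctr[1]=1
Ev 11: PC=4 idx=1 pred=N actual=N -> ctr[1]=0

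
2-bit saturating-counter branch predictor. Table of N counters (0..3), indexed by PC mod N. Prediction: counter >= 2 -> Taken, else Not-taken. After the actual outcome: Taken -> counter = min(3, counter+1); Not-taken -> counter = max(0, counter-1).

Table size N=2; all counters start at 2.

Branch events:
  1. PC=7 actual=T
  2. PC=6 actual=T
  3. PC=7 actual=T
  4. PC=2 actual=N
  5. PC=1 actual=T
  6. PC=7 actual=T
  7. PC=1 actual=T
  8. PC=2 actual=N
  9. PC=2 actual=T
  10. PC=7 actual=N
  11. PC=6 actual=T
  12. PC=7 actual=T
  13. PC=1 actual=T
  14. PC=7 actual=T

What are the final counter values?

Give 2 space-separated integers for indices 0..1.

Ev 1: PC=7 idx=1 pred=T actual=T -> ctr[1]=3
Ev 2: PC=6 idx=0 pred=T actual=T -> ctr[0]=3
Ev 3: PC=7 idx=1 pred=T actual=T -> ctr[1]=3
Ev 4: PC=2 idx=0 pred=T actual=N -> ctr[0]=2
Ev 5: PC=1 idx=1 pred=T actual=T -> ctr[1]=3
Ev 6: PC=7 idx=1 pred=T actual=T -> ctr[1]=3
Ev 7: PC=1 idx=1 pred=T actual=T -> ctr[1]=3
Ev 8: PC=2 idx=0 pred=T actual=N -> ctr[0]=1
Ev 9: PC=2 idx=0 pred=N actual=T -> ctr[0]=2
Ev 10: PC=7 idx=1 pred=T actual=N -> ctr[1]=2
Ev 11: PC=6 idx=0 pred=T actual=T -> ctr[0]=3
Ev 12: PC=7 idx=1 pred=T actual=T -> ctr[1]=3
Ev 13: PC=1 idx=1 pred=T actual=T -> ctr[1]=3
Ev 14: PC=7 idx=1 pred=T actual=T -> ctr[1]=3

Answer: 3 3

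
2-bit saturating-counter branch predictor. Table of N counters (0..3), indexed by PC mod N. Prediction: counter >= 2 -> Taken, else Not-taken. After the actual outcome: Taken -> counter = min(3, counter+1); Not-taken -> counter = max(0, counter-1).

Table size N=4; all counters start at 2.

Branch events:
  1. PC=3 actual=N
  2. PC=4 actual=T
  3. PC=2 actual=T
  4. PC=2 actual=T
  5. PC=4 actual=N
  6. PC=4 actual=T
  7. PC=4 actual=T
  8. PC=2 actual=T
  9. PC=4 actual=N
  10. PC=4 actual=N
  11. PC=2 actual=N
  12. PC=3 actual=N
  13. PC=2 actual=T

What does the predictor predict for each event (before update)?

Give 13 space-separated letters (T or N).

Answer: T T T T T T T T T T T N T

Derivation:
Ev 1: PC=3 idx=3 pred=T actual=N -> ctr[3]=1
Ev 2: PC=4 idx=0 pred=T actual=T -> ctr[0]=3
Ev 3: PC=2 idx=2 pred=T actual=T -> ctr[2]=3
Ev 4: PC=2 idx=2 pred=T actual=T -> ctr[2]=3
Ev 5: PC=4 idx=0 pred=T actual=N -> ctr[0]=2
Ev 6: PC=4 idx=0 pred=T actual=T -> ctr[0]=3
Ev 7: PC=4 idx=0 pred=T actual=T -> ctr[0]=3
Ev 8: PC=2 idx=2 pred=T actual=T -> ctr[2]=3
Ev 9: PC=4 idx=0 pred=T actual=N -> ctr[0]=2
Ev 10: PC=4 idx=0 pred=T actual=N -> ctr[0]=1
Ev 11: PC=2 idx=2 pred=T actual=N -> ctr[2]=2
Ev 12: PC=3 idx=3 pred=N actual=N -> ctr[3]=0
Ev 13: PC=2 idx=2 pred=T actual=T -> ctr[2]=3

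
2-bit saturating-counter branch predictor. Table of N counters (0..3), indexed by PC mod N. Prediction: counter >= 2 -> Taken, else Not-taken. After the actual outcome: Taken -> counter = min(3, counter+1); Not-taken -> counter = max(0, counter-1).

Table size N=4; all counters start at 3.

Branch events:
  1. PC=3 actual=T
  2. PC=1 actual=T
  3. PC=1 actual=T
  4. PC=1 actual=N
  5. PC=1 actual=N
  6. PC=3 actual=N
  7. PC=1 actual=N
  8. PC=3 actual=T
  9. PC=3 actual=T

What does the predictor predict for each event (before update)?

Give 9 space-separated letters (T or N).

Ev 1: PC=3 idx=3 pred=T actual=T -> ctr[3]=3
Ev 2: PC=1 idx=1 pred=T actual=T -> ctr[1]=3
Ev 3: PC=1 idx=1 pred=T actual=T -> ctr[1]=3
Ev 4: PC=1 idx=1 pred=T actual=N -> ctr[1]=2
Ev 5: PC=1 idx=1 pred=T actual=N -> ctr[1]=1
Ev 6: PC=3 idx=3 pred=T actual=N -> ctr[3]=2
Ev 7: PC=1 idx=1 pred=N actual=N -> ctr[1]=0
Ev 8: PC=3 idx=3 pred=T actual=T -> ctr[3]=3
Ev 9: PC=3 idx=3 pred=T actual=T -> ctr[3]=3

Answer: T T T T T T N T T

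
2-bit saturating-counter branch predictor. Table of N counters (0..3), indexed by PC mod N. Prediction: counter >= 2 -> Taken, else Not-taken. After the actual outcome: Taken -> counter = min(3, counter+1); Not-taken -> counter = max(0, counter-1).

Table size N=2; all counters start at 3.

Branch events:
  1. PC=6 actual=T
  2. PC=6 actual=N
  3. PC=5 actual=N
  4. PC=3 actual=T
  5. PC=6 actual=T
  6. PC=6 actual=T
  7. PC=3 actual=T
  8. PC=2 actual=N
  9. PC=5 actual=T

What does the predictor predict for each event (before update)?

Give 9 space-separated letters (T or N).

Answer: T T T T T T T T T

Derivation:
Ev 1: PC=6 idx=0 pred=T actual=T -> ctr[0]=3
Ev 2: PC=6 idx=0 pred=T actual=N -> ctr[0]=2
Ev 3: PC=5 idx=1 pred=T actual=N -> ctr[1]=2
Ev 4: PC=3 idx=1 pred=T actual=T -> ctr[1]=3
Ev 5: PC=6 idx=0 pred=T actual=T -> ctr[0]=3
Ev 6: PC=6 idx=0 pred=T actual=T -> ctr[0]=3
Ev 7: PC=3 idx=1 pred=T actual=T -> ctr[1]=3
Ev 8: PC=2 idx=0 pred=T actual=N -> ctr[0]=2
Ev 9: PC=5 idx=1 pred=T actual=T -> ctr[1]=3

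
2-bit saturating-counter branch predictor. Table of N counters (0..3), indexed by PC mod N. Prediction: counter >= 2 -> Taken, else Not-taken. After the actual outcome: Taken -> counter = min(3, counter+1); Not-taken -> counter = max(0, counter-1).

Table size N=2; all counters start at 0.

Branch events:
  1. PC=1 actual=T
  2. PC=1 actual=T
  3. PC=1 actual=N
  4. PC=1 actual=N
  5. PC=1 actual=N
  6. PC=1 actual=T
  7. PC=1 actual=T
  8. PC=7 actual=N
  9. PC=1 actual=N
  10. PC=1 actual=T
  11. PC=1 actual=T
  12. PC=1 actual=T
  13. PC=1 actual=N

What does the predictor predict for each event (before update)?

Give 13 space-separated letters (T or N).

Answer: N N T N N N N T N N N T T

Derivation:
Ev 1: PC=1 idx=1 pred=N actual=T -> ctr[1]=1
Ev 2: PC=1 idx=1 pred=N actual=T -> ctr[1]=2
Ev 3: PC=1 idx=1 pred=T actual=N -> ctr[1]=1
Ev 4: PC=1 idx=1 pred=N actual=N -> ctr[1]=0
Ev 5: PC=1 idx=1 pred=N actual=N -> ctr[1]=0
Ev 6: PC=1 idx=1 pred=N actual=T -> ctr[1]=1
Ev 7: PC=1 idx=1 pred=N actual=T -> ctr[1]=2
Ev 8: PC=7 idx=1 pred=T actual=N -> ctr[1]=1
Ev 9: PC=1 idx=1 pred=N actual=N -> ctr[1]=0
Ev 10: PC=1 idx=1 pred=N actual=T -> ctr[1]=1
Ev 11: PC=1 idx=1 pred=N actual=T -> ctr[1]=2
Ev 12: PC=1 idx=1 pred=T actual=T -> ctr[1]=3
Ev 13: PC=1 idx=1 pred=T actual=N -> ctr[1]=2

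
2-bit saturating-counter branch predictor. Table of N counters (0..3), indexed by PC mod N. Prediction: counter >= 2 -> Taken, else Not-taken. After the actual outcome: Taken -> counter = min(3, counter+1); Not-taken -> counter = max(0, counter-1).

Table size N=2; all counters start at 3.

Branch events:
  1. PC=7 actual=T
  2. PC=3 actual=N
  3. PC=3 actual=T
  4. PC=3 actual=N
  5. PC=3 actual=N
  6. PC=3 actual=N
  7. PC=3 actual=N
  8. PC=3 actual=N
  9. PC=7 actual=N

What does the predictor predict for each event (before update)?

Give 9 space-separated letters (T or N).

Answer: T T T T T N N N N

Derivation:
Ev 1: PC=7 idx=1 pred=T actual=T -> ctr[1]=3
Ev 2: PC=3 idx=1 pred=T actual=N -> ctr[1]=2
Ev 3: PC=3 idx=1 pred=T actual=T -> ctr[1]=3
Ev 4: PC=3 idx=1 pred=T actual=N -> ctr[1]=2
Ev 5: PC=3 idx=1 pred=T actual=N -> ctr[1]=1
Ev 6: PC=3 idx=1 pred=N actual=N -> ctr[1]=0
Ev 7: PC=3 idx=1 pred=N actual=N -> ctr[1]=0
Ev 8: PC=3 idx=1 pred=N actual=N -> ctr[1]=0
Ev 9: PC=7 idx=1 pred=N actual=N -> ctr[1]=0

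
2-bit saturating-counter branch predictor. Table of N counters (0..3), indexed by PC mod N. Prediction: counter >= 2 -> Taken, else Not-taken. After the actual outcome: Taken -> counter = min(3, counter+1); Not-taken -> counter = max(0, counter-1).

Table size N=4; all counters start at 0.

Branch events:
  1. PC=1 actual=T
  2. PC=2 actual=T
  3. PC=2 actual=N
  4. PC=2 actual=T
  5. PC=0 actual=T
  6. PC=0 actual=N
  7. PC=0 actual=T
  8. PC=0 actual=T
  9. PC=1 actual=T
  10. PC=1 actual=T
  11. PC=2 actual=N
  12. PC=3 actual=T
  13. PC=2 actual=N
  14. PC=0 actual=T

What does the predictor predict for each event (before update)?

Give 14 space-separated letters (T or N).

Ev 1: PC=1 idx=1 pred=N actual=T -> ctr[1]=1
Ev 2: PC=2 idx=2 pred=N actual=T -> ctr[2]=1
Ev 3: PC=2 idx=2 pred=N actual=N -> ctr[2]=0
Ev 4: PC=2 idx=2 pred=N actual=T -> ctr[2]=1
Ev 5: PC=0 idx=0 pred=N actual=T -> ctr[0]=1
Ev 6: PC=0 idx=0 pred=N actual=N -> ctr[0]=0
Ev 7: PC=0 idx=0 pred=N actual=T -> ctr[0]=1
Ev 8: PC=0 idx=0 pred=N actual=T -> ctr[0]=2
Ev 9: PC=1 idx=1 pred=N actual=T -> ctr[1]=2
Ev 10: PC=1 idx=1 pred=T actual=T -> ctr[1]=3
Ev 11: PC=2 idx=2 pred=N actual=N -> ctr[2]=0
Ev 12: PC=3 idx=3 pred=N actual=T -> ctr[3]=1
Ev 13: PC=2 idx=2 pred=N actual=N -> ctr[2]=0
Ev 14: PC=0 idx=0 pred=T actual=T -> ctr[0]=3

Answer: N N N N N N N N N T N N N T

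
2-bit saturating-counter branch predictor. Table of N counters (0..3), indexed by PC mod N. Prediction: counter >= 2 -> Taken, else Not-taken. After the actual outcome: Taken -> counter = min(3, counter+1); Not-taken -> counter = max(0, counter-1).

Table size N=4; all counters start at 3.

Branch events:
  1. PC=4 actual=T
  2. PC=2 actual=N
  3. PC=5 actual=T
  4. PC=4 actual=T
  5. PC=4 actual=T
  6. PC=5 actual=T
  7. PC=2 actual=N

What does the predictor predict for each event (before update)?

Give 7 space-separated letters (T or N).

Answer: T T T T T T T

Derivation:
Ev 1: PC=4 idx=0 pred=T actual=T -> ctr[0]=3
Ev 2: PC=2 idx=2 pred=T actual=N -> ctr[2]=2
Ev 3: PC=5 idx=1 pred=T actual=T -> ctr[1]=3
Ev 4: PC=4 idx=0 pred=T actual=T -> ctr[0]=3
Ev 5: PC=4 idx=0 pred=T actual=T -> ctr[0]=3
Ev 6: PC=5 idx=1 pred=T actual=T -> ctr[1]=3
Ev 7: PC=2 idx=2 pred=T actual=N -> ctr[2]=1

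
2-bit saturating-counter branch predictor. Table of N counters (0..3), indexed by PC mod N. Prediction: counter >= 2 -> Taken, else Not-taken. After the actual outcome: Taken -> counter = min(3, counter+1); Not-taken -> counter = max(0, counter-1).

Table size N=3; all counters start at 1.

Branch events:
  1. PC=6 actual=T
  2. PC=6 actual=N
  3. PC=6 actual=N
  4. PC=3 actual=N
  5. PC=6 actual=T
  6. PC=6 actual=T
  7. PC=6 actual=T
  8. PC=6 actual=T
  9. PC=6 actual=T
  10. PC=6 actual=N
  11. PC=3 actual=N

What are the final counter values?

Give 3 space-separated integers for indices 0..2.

Ev 1: PC=6 idx=0 pred=N actual=T -> ctr[0]=2
Ev 2: PC=6 idx=0 pred=T actual=N -> ctr[0]=1
Ev 3: PC=6 idx=0 pred=N actual=N -> ctr[0]=0
Ev 4: PC=3 idx=0 pred=N actual=N -> ctr[0]=0
Ev 5: PC=6 idx=0 pred=N actual=T -> ctr[0]=1
Ev 6: PC=6 idx=0 pred=N actual=T -> ctr[0]=2
Ev 7: PC=6 idx=0 pred=T actual=T -> ctr[0]=3
Ev 8: PC=6 idx=0 pred=T actual=T -> ctr[0]=3
Ev 9: PC=6 idx=0 pred=T actual=T -> ctr[0]=3
Ev 10: PC=6 idx=0 pred=T actual=N -> ctr[0]=2
Ev 11: PC=3 idx=0 pred=T actual=N -> ctr[0]=1

Answer: 1 1 1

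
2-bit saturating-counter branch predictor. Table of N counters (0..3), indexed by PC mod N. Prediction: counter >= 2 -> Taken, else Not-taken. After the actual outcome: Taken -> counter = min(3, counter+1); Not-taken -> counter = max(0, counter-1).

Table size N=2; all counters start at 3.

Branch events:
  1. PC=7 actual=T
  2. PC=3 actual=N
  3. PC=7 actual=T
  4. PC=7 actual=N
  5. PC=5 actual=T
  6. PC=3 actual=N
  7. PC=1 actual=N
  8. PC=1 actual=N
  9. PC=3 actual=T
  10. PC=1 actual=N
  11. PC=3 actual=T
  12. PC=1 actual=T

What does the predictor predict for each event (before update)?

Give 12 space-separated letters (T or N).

Ev 1: PC=7 idx=1 pred=T actual=T -> ctr[1]=3
Ev 2: PC=3 idx=1 pred=T actual=N -> ctr[1]=2
Ev 3: PC=7 idx=1 pred=T actual=T -> ctr[1]=3
Ev 4: PC=7 idx=1 pred=T actual=N -> ctr[1]=2
Ev 5: PC=5 idx=1 pred=T actual=T -> ctr[1]=3
Ev 6: PC=3 idx=1 pred=T actual=N -> ctr[1]=2
Ev 7: PC=1 idx=1 pred=T actual=N -> ctr[1]=1
Ev 8: PC=1 idx=1 pred=N actual=N -> ctr[1]=0
Ev 9: PC=3 idx=1 pred=N actual=T -> ctr[1]=1
Ev 10: PC=1 idx=1 pred=N actual=N -> ctr[1]=0
Ev 11: PC=3 idx=1 pred=N actual=T -> ctr[1]=1
Ev 12: PC=1 idx=1 pred=N actual=T -> ctr[1]=2

Answer: T T T T T T T N N N N N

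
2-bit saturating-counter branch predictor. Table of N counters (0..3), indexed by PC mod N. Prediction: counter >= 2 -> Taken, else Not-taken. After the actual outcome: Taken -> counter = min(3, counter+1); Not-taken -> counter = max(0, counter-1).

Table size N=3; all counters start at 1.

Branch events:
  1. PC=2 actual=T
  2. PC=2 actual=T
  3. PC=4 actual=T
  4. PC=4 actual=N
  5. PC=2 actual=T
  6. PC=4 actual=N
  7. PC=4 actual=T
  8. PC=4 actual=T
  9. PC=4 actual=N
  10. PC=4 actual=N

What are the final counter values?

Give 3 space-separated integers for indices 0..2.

Answer: 1 0 3

Derivation:
Ev 1: PC=2 idx=2 pred=N actual=T -> ctr[2]=2
Ev 2: PC=2 idx=2 pred=T actual=T -> ctr[2]=3
Ev 3: PC=4 idx=1 pred=N actual=T -> ctr[1]=2
Ev 4: PC=4 idx=1 pred=T actual=N -> ctr[1]=1
Ev 5: PC=2 idx=2 pred=T actual=T -> ctr[2]=3
Ev 6: PC=4 idx=1 pred=N actual=N -> ctr[1]=0
Ev 7: PC=4 idx=1 pred=N actual=T -> ctr[1]=1
Ev 8: PC=4 idx=1 pred=N actual=T -> ctr[1]=2
Ev 9: PC=4 idx=1 pred=T actual=N -> ctr[1]=1
Ev 10: PC=4 idx=1 pred=N actual=N -> ctr[1]=0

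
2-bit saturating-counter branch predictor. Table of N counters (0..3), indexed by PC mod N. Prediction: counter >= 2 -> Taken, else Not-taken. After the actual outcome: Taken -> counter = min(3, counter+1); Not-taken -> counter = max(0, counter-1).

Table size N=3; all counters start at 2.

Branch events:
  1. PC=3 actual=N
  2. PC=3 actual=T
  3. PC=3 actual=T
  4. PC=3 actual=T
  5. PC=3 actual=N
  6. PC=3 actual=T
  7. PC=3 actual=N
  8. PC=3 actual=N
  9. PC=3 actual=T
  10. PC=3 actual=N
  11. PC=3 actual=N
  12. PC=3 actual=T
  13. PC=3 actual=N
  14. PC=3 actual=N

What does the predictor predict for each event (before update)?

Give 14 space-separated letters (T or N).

Answer: T N T T T T T T N T N N N N

Derivation:
Ev 1: PC=3 idx=0 pred=T actual=N -> ctr[0]=1
Ev 2: PC=3 idx=0 pred=N actual=T -> ctr[0]=2
Ev 3: PC=3 idx=0 pred=T actual=T -> ctr[0]=3
Ev 4: PC=3 idx=0 pred=T actual=T -> ctr[0]=3
Ev 5: PC=3 idx=0 pred=T actual=N -> ctr[0]=2
Ev 6: PC=3 idx=0 pred=T actual=T -> ctr[0]=3
Ev 7: PC=3 idx=0 pred=T actual=N -> ctr[0]=2
Ev 8: PC=3 idx=0 pred=T actual=N -> ctr[0]=1
Ev 9: PC=3 idx=0 pred=N actual=T -> ctr[0]=2
Ev 10: PC=3 idx=0 pred=T actual=N -> ctr[0]=1
Ev 11: PC=3 idx=0 pred=N actual=N -> ctr[0]=0
Ev 12: PC=3 idx=0 pred=N actual=T -> ctr[0]=1
Ev 13: PC=3 idx=0 pred=N actual=N -> ctr[0]=0
Ev 14: PC=3 idx=0 pred=N actual=N -> ctr[0]=0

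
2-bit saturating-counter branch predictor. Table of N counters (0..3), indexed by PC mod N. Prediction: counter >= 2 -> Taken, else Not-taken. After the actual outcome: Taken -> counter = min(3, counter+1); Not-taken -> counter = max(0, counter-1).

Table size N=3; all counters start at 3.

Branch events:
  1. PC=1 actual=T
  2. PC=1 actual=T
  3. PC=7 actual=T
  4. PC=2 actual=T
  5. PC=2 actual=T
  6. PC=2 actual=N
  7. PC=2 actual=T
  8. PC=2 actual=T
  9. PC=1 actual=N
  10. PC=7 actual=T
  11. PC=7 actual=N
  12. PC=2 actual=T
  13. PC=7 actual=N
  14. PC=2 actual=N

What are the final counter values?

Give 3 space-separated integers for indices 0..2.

Ev 1: PC=1 idx=1 pred=T actual=T -> ctr[1]=3
Ev 2: PC=1 idx=1 pred=T actual=T -> ctr[1]=3
Ev 3: PC=7 idx=1 pred=T actual=T -> ctr[1]=3
Ev 4: PC=2 idx=2 pred=T actual=T -> ctr[2]=3
Ev 5: PC=2 idx=2 pred=T actual=T -> ctr[2]=3
Ev 6: PC=2 idx=2 pred=T actual=N -> ctr[2]=2
Ev 7: PC=2 idx=2 pred=T actual=T -> ctr[2]=3
Ev 8: PC=2 idx=2 pred=T actual=T -> ctr[2]=3
Ev 9: PC=1 idx=1 pred=T actual=N -> ctr[1]=2
Ev 10: PC=7 idx=1 pred=T actual=T -> ctr[1]=3
Ev 11: PC=7 idx=1 pred=T actual=N -> ctr[1]=2
Ev 12: PC=2 idx=2 pred=T actual=T -> ctr[2]=3
Ev 13: PC=7 idx=1 pred=T actual=N -> ctr[1]=1
Ev 14: PC=2 idx=2 pred=T actual=N -> ctr[2]=2

Answer: 3 1 2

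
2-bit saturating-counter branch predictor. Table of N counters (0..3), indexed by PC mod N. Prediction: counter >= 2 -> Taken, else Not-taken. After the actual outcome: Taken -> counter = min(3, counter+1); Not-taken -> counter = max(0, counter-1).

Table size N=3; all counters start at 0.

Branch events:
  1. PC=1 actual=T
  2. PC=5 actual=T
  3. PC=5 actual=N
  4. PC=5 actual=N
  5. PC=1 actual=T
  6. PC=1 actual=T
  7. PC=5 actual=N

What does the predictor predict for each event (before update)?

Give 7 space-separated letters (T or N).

Answer: N N N N N T N

Derivation:
Ev 1: PC=1 idx=1 pred=N actual=T -> ctr[1]=1
Ev 2: PC=5 idx=2 pred=N actual=T -> ctr[2]=1
Ev 3: PC=5 idx=2 pred=N actual=N -> ctr[2]=0
Ev 4: PC=5 idx=2 pred=N actual=N -> ctr[2]=0
Ev 5: PC=1 idx=1 pred=N actual=T -> ctr[1]=2
Ev 6: PC=1 idx=1 pred=T actual=T -> ctr[1]=3
Ev 7: PC=5 idx=2 pred=N actual=N -> ctr[2]=0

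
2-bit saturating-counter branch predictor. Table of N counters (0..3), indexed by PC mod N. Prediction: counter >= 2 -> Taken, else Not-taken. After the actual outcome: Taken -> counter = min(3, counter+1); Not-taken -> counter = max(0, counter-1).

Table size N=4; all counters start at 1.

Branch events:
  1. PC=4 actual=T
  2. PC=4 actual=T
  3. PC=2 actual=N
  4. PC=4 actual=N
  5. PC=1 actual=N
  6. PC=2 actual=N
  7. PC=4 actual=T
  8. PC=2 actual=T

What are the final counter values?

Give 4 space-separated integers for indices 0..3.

Answer: 3 0 1 1

Derivation:
Ev 1: PC=4 idx=0 pred=N actual=T -> ctr[0]=2
Ev 2: PC=4 idx=0 pred=T actual=T -> ctr[0]=3
Ev 3: PC=2 idx=2 pred=N actual=N -> ctr[2]=0
Ev 4: PC=4 idx=0 pred=T actual=N -> ctr[0]=2
Ev 5: PC=1 idx=1 pred=N actual=N -> ctr[1]=0
Ev 6: PC=2 idx=2 pred=N actual=N -> ctr[2]=0
Ev 7: PC=4 idx=0 pred=T actual=T -> ctr[0]=3
Ev 8: PC=2 idx=2 pred=N actual=T -> ctr[2]=1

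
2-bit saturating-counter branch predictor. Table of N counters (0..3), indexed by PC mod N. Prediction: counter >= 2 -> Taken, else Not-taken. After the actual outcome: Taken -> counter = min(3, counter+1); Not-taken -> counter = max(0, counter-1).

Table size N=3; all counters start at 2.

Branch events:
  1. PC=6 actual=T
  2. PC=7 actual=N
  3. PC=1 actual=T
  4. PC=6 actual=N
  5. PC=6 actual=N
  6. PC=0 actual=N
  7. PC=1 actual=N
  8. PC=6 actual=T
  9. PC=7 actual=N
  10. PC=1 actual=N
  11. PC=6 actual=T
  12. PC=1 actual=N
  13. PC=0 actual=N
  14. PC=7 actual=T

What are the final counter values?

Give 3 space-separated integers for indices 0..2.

Ev 1: PC=6 idx=0 pred=T actual=T -> ctr[0]=3
Ev 2: PC=7 idx=1 pred=T actual=N -> ctr[1]=1
Ev 3: PC=1 idx=1 pred=N actual=T -> ctr[1]=2
Ev 4: PC=6 idx=0 pred=T actual=N -> ctr[0]=2
Ev 5: PC=6 idx=0 pred=T actual=N -> ctr[0]=1
Ev 6: PC=0 idx=0 pred=N actual=N -> ctr[0]=0
Ev 7: PC=1 idx=1 pred=T actual=N -> ctr[1]=1
Ev 8: PC=6 idx=0 pred=N actual=T -> ctr[0]=1
Ev 9: PC=7 idx=1 pred=N actual=N -> ctr[1]=0
Ev 10: PC=1 idx=1 pred=N actual=N -> ctr[1]=0
Ev 11: PC=6 idx=0 pred=N actual=T -> ctr[0]=2
Ev 12: PC=1 idx=1 pred=N actual=N -> ctr[1]=0
Ev 13: PC=0 idx=0 pred=T actual=N -> ctr[0]=1
Ev 14: PC=7 idx=1 pred=N actual=T -> ctr[1]=1

Answer: 1 1 2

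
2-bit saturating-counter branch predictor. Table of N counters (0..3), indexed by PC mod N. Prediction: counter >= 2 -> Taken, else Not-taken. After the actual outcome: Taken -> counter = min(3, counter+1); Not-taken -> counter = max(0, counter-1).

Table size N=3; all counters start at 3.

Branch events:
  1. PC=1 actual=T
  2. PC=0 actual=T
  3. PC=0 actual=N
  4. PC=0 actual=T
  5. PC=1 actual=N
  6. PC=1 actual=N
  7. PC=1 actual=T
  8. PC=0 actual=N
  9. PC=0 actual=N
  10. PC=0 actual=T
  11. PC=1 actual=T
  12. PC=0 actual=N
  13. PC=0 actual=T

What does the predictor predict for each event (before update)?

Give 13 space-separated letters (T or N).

Answer: T T T T T T N T T N T T N

Derivation:
Ev 1: PC=1 idx=1 pred=T actual=T -> ctr[1]=3
Ev 2: PC=0 idx=0 pred=T actual=T -> ctr[0]=3
Ev 3: PC=0 idx=0 pred=T actual=N -> ctr[0]=2
Ev 4: PC=0 idx=0 pred=T actual=T -> ctr[0]=3
Ev 5: PC=1 idx=1 pred=T actual=N -> ctr[1]=2
Ev 6: PC=1 idx=1 pred=T actual=N -> ctr[1]=1
Ev 7: PC=1 idx=1 pred=N actual=T -> ctr[1]=2
Ev 8: PC=0 idx=0 pred=T actual=N -> ctr[0]=2
Ev 9: PC=0 idx=0 pred=T actual=N -> ctr[0]=1
Ev 10: PC=0 idx=0 pred=N actual=T -> ctr[0]=2
Ev 11: PC=1 idx=1 pred=T actual=T -> ctr[1]=3
Ev 12: PC=0 idx=0 pred=T actual=N -> ctr[0]=1
Ev 13: PC=0 idx=0 pred=N actual=T -> ctr[0]=2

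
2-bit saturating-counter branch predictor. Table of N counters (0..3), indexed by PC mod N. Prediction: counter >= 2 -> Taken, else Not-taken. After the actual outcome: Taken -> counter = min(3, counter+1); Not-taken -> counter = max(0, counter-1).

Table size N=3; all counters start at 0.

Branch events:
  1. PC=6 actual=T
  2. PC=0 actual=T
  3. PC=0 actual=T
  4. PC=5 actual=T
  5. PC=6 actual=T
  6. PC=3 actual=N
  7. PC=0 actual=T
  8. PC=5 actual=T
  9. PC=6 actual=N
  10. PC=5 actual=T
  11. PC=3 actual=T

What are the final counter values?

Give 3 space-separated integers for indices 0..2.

Answer: 3 0 3

Derivation:
Ev 1: PC=6 idx=0 pred=N actual=T -> ctr[0]=1
Ev 2: PC=0 idx=0 pred=N actual=T -> ctr[0]=2
Ev 3: PC=0 idx=0 pred=T actual=T -> ctr[0]=3
Ev 4: PC=5 idx=2 pred=N actual=T -> ctr[2]=1
Ev 5: PC=6 idx=0 pred=T actual=T -> ctr[0]=3
Ev 6: PC=3 idx=0 pred=T actual=N -> ctr[0]=2
Ev 7: PC=0 idx=0 pred=T actual=T -> ctr[0]=3
Ev 8: PC=5 idx=2 pred=N actual=T -> ctr[2]=2
Ev 9: PC=6 idx=0 pred=T actual=N -> ctr[0]=2
Ev 10: PC=5 idx=2 pred=T actual=T -> ctr[2]=3
Ev 11: PC=3 idx=0 pred=T actual=T -> ctr[0]=3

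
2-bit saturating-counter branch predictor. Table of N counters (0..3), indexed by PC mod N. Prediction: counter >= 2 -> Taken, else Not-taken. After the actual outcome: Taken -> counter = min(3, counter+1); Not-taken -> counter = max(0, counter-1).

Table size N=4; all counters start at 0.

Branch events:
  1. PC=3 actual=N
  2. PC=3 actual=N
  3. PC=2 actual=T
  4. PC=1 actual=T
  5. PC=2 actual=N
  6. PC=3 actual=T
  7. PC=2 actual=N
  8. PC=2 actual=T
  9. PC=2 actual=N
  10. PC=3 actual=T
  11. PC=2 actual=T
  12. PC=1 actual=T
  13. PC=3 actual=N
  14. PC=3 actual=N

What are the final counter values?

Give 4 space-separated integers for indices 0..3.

Ev 1: PC=3 idx=3 pred=N actual=N -> ctr[3]=0
Ev 2: PC=3 idx=3 pred=N actual=N -> ctr[3]=0
Ev 3: PC=2 idx=2 pred=N actual=T -> ctr[2]=1
Ev 4: PC=1 idx=1 pred=N actual=T -> ctr[1]=1
Ev 5: PC=2 idx=2 pred=N actual=N -> ctr[2]=0
Ev 6: PC=3 idx=3 pred=N actual=T -> ctr[3]=1
Ev 7: PC=2 idx=2 pred=N actual=N -> ctr[2]=0
Ev 8: PC=2 idx=2 pred=N actual=T -> ctr[2]=1
Ev 9: PC=2 idx=2 pred=N actual=N -> ctr[2]=0
Ev 10: PC=3 idx=3 pred=N actual=T -> ctr[3]=2
Ev 11: PC=2 idx=2 pred=N actual=T -> ctr[2]=1
Ev 12: PC=1 idx=1 pred=N actual=T -> ctr[1]=2
Ev 13: PC=3 idx=3 pred=T actual=N -> ctr[3]=1
Ev 14: PC=3 idx=3 pred=N actual=N -> ctr[3]=0

Answer: 0 2 1 0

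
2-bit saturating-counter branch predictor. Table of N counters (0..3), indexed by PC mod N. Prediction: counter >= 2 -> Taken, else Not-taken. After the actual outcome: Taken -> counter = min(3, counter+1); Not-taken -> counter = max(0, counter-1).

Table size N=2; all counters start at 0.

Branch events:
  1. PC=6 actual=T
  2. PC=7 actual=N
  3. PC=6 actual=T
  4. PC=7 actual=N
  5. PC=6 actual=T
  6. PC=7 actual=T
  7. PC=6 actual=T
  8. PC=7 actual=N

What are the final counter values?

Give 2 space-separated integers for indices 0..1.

Ev 1: PC=6 idx=0 pred=N actual=T -> ctr[0]=1
Ev 2: PC=7 idx=1 pred=N actual=N -> ctr[1]=0
Ev 3: PC=6 idx=0 pred=N actual=T -> ctr[0]=2
Ev 4: PC=7 idx=1 pred=N actual=N -> ctr[1]=0
Ev 5: PC=6 idx=0 pred=T actual=T -> ctr[0]=3
Ev 6: PC=7 idx=1 pred=N actual=T -> ctr[1]=1
Ev 7: PC=6 idx=0 pred=T actual=T -> ctr[0]=3
Ev 8: PC=7 idx=1 pred=N actual=N -> ctr[1]=0

Answer: 3 0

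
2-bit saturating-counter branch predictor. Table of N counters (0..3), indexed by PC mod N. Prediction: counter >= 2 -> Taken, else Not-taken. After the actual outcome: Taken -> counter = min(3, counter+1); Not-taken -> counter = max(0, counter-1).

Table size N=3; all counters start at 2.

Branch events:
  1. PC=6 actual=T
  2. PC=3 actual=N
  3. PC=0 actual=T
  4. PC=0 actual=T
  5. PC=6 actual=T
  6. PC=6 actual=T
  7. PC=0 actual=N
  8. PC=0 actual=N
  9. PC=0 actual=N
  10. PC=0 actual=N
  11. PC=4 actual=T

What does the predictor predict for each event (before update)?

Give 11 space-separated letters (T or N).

Ev 1: PC=6 idx=0 pred=T actual=T -> ctr[0]=3
Ev 2: PC=3 idx=0 pred=T actual=N -> ctr[0]=2
Ev 3: PC=0 idx=0 pred=T actual=T -> ctr[0]=3
Ev 4: PC=0 idx=0 pred=T actual=T -> ctr[0]=3
Ev 5: PC=6 idx=0 pred=T actual=T -> ctr[0]=3
Ev 6: PC=6 idx=0 pred=T actual=T -> ctr[0]=3
Ev 7: PC=0 idx=0 pred=T actual=N -> ctr[0]=2
Ev 8: PC=0 idx=0 pred=T actual=N -> ctr[0]=1
Ev 9: PC=0 idx=0 pred=N actual=N -> ctr[0]=0
Ev 10: PC=0 idx=0 pred=N actual=N -> ctr[0]=0
Ev 11: PC=4 idx=1 pred=T actual=T -> ctr[1]=3

Answer: T T T T T T T T N N T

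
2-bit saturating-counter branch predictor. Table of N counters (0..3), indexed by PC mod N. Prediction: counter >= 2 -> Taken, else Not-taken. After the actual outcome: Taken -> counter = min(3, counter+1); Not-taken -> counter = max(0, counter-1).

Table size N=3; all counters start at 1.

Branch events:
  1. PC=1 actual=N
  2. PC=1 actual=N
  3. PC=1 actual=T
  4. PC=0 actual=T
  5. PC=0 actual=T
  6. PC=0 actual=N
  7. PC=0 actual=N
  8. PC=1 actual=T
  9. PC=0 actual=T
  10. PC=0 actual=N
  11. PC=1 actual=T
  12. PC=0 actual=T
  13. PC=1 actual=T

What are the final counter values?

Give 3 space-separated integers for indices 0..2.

Ev 1: PC=1 idx=1 pred=N actual=N -> ctr[1]=0
Ev 2: PC=1 idx=1 pred=N actual=N -> ctr[1]=0
Ev 3: PC=1 idx=1 pred=N actual=T -> ctr[1]=1
Ev 4: PC=0 idx=0 pred=N actual=T -> ctr[0]=2
Ev 5: PC=0 idx=0 pred=T actual=T -> ctr[0]=3
Ev 6: PC=0 idx=0 pred=T actual=N -> ctr[0]=2
Ev 7: PC=0 idx=0 pred=T actual=N -> ctr[0]=1
Ev 8: PC=1 idx=1 pred=N actual=T -> ctr[1]=2
Ev 9: PC=0 idx=0 pred=N actual=T -> ctr[0]=2
Ev 10: PC=0 idx=0 pred=T actual=N -> ctr[0]=1
Ev 11: PC=1 idx=1 pred=T actual=T -> ctr[1]=3
Ev 12: PC=0 idx=0 pred=N actual=T -> ctr[0]=2
Ev 13: PC=1 idx=1 pred=T actual=T -> ctr[1]=3

Answer: 2 3 1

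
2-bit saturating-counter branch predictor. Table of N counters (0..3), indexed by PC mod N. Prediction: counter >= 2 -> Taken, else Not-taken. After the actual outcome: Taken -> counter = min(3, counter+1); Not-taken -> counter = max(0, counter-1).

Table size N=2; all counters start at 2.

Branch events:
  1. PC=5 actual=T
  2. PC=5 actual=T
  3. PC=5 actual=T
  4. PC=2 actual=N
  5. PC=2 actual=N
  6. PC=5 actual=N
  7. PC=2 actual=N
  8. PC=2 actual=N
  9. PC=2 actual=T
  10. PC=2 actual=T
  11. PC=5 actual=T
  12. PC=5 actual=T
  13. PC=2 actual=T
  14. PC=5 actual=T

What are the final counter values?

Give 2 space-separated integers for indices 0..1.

Ev 1: PC=5 idx=1 pred=T actual=T -> ctr[1]=3
Ev 2: PC=5 idx=1 pred=T actual=T -> ctr[1]=3
Ev 3: PC=5 idx=1 pred=T actual=T -> ctr[1]=3
Ev 4: PC=2 idx=0 pred=T actual=N -> ctr[0]=1
Ev 5: PC=2 idx=0 pred=N actual=N -> ctr[0]=0
Ev 6: PC=5 idx=1 pred=T actual=N -> ctr[1]=2
Ev 7: PC=2 idx=0 pred=N actual=N -> ctr[0]=0
Ev 8: PC=2 idx=0 pred=N actual=N -> ctr[0]=0
Ev 9: PC=2 idx=0 pred=N actual=T -> ctr[0]=1
Ev 10: PC=2 idx=0 pred=N actual=T -> ctr[0]=2
Ev 11: PC=5 idx=1 pred=T actual=T -> ctr[1]=3
Ev 12: PC=5 idx=1 pred=T actual=T -> ctr[1]=3
Ev 13: PC=2 idx=0 pred=T actual=T -> ctr[0]=3
Ev 14: PC=5 idx=1 pred=T actual=T -> ctr[1]=3

Answer: 3 3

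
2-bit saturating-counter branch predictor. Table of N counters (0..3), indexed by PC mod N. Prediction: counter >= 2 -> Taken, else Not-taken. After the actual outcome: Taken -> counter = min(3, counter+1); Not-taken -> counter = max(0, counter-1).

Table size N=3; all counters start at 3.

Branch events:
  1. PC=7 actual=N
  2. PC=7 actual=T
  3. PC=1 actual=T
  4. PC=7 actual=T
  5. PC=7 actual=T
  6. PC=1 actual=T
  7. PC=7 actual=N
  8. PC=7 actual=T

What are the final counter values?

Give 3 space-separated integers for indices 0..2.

Answer: 3 3 3

Derivation:
Ev 1: PC=7 idx=1 pred=T actual=N -> ctr[1]=2
Ev 2: PC=7 idx=1 pred=T actual=T -> ctr[1]=3
Ev 3: PC=1 idx=1 pred=T actual=T -> ctr[1]=3
Ev 4: PC=7 idx=1 pred=T actual=T -> ctr[1]=3
Ev 5: PC=7 idx=1 pred=T actual=T -> ctr[1]=3
Ev 6: PC=1 idx=1 pred=T actual=T -> ctr[1]=3
Ev 7: PC=7 idx=1 pred=T actual=N -> ctr[1]=2
Ev 8: PC=7 idx=1 pred=T actual=T -> ctr[1]=3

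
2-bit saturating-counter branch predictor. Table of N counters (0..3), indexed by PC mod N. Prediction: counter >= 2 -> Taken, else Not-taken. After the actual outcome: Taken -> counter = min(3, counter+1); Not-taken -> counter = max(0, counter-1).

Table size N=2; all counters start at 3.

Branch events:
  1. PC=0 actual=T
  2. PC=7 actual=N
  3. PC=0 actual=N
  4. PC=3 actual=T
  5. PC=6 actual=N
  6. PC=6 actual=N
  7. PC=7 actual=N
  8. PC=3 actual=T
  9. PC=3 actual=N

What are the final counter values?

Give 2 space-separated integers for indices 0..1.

Answer: 0 2

Derivation:
Ev 1: PC=0 idx=0 pred=T actual=T -> ctr[0]=3
Ev 2: PC=7 idx=1 pred=T actual=N -> ctr[1]=2
Ev 3: PC=0 idx=0 pred=T actual=N -> ctr[0]=2
Ev 4: PC=3 idx=1 pred=T actual=T -> ctr[1]=3
Ev 5: PC=6 idx=0 pred=T actual=N -> ctr[0]=1
Ev 6: PC=6 idx=0 pred=N actual=N -> ctr[0]=0
Ev 7: PC=7 idx=1 pred=T actual=N -> ctr[1]=2
Ev 8: PC=3 idx=1 pred=T actual=T -> ctr[1]=3
Ev 9: PC=3 idx=1 pred=T actual=N -> ctr[1]=2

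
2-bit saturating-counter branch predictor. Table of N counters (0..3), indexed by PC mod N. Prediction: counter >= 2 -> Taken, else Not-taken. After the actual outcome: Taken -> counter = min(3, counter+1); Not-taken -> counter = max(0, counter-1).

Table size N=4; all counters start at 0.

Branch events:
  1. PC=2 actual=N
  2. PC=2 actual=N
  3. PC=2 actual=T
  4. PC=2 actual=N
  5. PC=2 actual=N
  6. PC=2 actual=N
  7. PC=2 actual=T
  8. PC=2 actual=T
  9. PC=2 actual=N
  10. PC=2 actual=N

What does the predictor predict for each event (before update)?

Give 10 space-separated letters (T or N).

Ev 1: PC=2 idx=2 pred=N actual=N -> ctr[2]=0
Ev 2: PC=2 idx=2 pred=N actual=N -> ctr[2]=0
Ev 3: PC=2 idx=2 pred=N actual=T -> ctr[2]=1
Ev 4: PC=2 idx=2 pred=N actual=N -> ctr[2]=0
Ev 5: PC=2 idx=2 pred=N actual=N -> ctr[2]=0
Ev 6: PC=2 idx=2 pred=N actual=N -> ctr[2]=0
Ev 7: PC=2 idx=2 pred=N actual=T -> ctr[2]=1
Ev 8: PC=2 idx=2 pred=N actual=T -> ctr[2]=2
Ev 9: PC=2 idx=2 pred=T actual=N -> ctr[2]=1
Ev 10: PC=2 idx=2 pred=N actual=N -> ctr[2]=0

Answer: N N N N N N N N T N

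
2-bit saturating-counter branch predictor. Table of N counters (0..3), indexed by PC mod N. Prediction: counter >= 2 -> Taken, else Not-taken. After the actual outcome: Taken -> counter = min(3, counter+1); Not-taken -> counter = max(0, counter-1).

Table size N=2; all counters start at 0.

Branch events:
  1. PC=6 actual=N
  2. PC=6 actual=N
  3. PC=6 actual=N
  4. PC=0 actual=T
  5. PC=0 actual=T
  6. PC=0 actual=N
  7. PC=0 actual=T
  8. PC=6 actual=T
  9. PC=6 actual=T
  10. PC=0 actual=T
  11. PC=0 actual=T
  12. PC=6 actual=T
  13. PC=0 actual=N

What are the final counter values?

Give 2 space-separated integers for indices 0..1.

Answer: 2 0

Derivation:
Ev 1: PC=6 idx=0 pred=N actual=N -> ctr[0]=0
Ev 2: PC=6 idx=0 pred=N actual=N -> ctr[0]=0
Ev 3: PC=6 idx=0 pred=N actual=N -> ctr[0]=0
Ev 4: PC=0 idx=0 pred=N actual=T -> ctr[0]=1
Ev 5: PC=0 idx=0 pred=N actual=T -> ctr[0]=2
Ev 6: PC=0 idx=0 pred=T actual=N -> ctr[0]=1
Ev 7: PC=0 idx=0 pred=N actual=T -> ctr[0]=2
Ev 8: PC=6 idx=0 pred=T actual=T -> ctr[0]=3
Ev 9: PC=6 idx=0 pred=T actual=T -> ctr[0]=3
Ev 10: PC=0 idx=0 pred=T actual=T -> ctr[0]=3
Ev 11: PC=0 idx=0 pred=T actual=T -> ctr[0]=3
Ev 12: PC=6 idx=0 pred=T actual=T -> ctr[0]=3
Ev 13: PC=0 idx=0 pred=T actual=N -> ctr[0]=2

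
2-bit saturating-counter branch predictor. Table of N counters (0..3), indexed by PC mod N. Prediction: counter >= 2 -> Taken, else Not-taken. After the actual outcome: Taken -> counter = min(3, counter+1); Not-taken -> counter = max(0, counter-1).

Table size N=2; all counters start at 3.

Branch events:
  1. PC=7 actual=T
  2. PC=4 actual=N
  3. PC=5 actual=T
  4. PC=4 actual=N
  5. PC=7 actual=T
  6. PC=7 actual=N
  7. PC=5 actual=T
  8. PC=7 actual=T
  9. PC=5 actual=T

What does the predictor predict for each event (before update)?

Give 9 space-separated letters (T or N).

Ev 1: PC=7 idx=1 pred=T actual=T -> ctr[1]=3
Ev 2: PC=4 idx=0 pred=T actual=N -> ctr[0]=2
Ev 3: PC=5 idx=1 pred=T actual=T -> ctr[1]=3
Ev 4: PC=4 idx=0 pred=T actual=N -> ctr[0]=1
Ev 5: PC=7 idx=1 pred=T actual=T -> ctr[1]=3
Ev 6: PC=7 idx=1 pred=T actual=N -> ctr[1]=2
Ev 7: PC=5 idx=1 pred=T actual=T -> ctr[1]=3
Ev 8: PC=7 idx=1 pred=T actual=T -> ctr[1]=3
Ev 9: PC=5 idx=1 pred=T actual=T -> ctr[1]=3

Answer: T T T T T T T T T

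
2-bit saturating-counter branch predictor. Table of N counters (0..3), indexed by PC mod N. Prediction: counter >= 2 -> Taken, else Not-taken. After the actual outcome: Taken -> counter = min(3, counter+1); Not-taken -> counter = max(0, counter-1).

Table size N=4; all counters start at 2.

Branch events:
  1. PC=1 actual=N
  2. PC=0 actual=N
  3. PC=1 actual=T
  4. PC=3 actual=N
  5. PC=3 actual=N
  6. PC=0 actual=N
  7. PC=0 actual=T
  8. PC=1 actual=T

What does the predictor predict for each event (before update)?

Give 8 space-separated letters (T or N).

Answer: T T N T N N N T

Derivation:
Ev 1: PC=1 idx=1 pred=T actual=N -> ctr[1]=1
Ev 2: PC=0 idx=0 pred=T actual=N -> ctr[0]=1
Ev 3: PC=1 idx=1 pred=N actual=T -> ctr[1]=2
Ev 4: PC=3 idx=3 pred=T actual=N -> ctr[3]=1
Ev 5: PC=3 idx=3 pred=N actual=N -> ctr[3]=0
Ev 6: PC=0 idx=0 pred=N actual=N -> ctr[0]=0
Ev 7: PC=0 idx=0 pred=N actual=T -> ctr[0]=1
Ev 8: PC=1 idx=1 pred=T actual=T -> ctr[1]=3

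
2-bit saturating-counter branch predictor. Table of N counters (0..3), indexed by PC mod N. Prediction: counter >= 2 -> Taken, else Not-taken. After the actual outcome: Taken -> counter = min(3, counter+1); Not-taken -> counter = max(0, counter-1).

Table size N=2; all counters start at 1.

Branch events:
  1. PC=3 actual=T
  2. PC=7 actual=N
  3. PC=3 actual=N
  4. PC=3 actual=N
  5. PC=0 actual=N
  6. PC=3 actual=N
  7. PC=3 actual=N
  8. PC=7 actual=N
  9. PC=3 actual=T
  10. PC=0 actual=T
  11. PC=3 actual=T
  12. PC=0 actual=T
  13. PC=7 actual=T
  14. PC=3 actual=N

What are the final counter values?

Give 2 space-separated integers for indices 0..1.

Ev 1: PC=3 idx=1 pred=N actual=T -> ctr[1]=2
Ev 2: PC=7 idx=1 pred=T actual=N -> ctr[1]=1
Ev 3: PC=3 idx=1 pred=N actual=N -> ctr[1]=0
Ev 4: PC=3 idx=1 pred=N actual=N -> ctr[1]=0
Ev 5: PC=0 idx=0 pred=N actual=N -> ctr[0]=0
Ev 6: PC=3 idx=1 pred=N actual=N -> ctr[1]=0
Ev 7: PC=3 idx=1 pred=N actual=N -> ctr[1]=0
Ev 8: PC=7 idx=1 pred=N actual=N -> ctr[1]=0
Ev 9: PC=3 idx=1 pred=N actual=T -> ctr[1]=1
Ev 10: PC=0 idx=0 pred=N actual=T -> ctr[0]=1
Ev 11: PC=3 idx=1 pred=N actual=T -> ctr[1]=2
Ev 12: PC=0 idx=0 pred=N actual=T -> ctr[0]=2
Ev 13: PC=7 idx=1 pred=T actual=T -> ctr[1]=3
Ev 14: PC=3 idx=1 pred=T actual=N -> ctr[1]=2

Answer: 2 2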